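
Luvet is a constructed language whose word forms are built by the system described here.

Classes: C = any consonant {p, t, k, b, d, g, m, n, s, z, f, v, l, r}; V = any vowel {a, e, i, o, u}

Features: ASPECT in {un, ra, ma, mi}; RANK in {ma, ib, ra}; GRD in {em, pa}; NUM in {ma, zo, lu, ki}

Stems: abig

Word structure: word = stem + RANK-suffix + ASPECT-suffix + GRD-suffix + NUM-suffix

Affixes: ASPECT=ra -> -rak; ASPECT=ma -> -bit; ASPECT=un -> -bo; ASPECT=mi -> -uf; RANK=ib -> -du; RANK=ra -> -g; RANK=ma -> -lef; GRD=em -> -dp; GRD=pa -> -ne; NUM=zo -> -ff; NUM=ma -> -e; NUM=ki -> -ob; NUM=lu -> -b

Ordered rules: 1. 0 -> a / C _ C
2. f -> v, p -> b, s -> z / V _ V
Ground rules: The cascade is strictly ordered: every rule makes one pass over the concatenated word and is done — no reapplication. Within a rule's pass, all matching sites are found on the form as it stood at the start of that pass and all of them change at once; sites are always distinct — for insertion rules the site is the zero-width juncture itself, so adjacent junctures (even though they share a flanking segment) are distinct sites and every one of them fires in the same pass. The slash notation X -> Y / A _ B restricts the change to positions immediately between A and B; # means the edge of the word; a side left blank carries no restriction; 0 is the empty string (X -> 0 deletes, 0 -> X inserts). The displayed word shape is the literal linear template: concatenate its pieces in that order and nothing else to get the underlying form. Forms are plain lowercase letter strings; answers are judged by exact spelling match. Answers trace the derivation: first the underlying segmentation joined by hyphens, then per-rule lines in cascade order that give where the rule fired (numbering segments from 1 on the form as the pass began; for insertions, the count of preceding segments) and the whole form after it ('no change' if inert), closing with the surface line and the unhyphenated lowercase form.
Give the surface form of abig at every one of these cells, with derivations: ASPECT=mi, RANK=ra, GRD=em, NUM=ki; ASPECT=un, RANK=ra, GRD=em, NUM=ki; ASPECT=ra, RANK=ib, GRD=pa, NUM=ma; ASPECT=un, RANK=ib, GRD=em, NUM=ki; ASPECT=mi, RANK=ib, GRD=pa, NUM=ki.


cell ASPECT=mi, RANK=ra, GRD=em, NUM=ki:
underlying: abig-g-uf-dp-ob
1. 0 -> a / C _ C: inserts after position(s) 4, 7, 8: abigagufadapob
2. f -> v, p -> b, s -> z / V _ V: fires at position(s) 8, 12: abigaguvadabob
surface: abigaguvadabob

cell ASPECT=un, RANK=ra, GRD=em, NUM=ki:
underlying: abig-g-bo-dp-ob
1. 0 -> a / C _ C: inserts after position(s) 4, 5, 8: abigagabodapob
2. f -> v, p -> b, s -> z / V _ V: fires at position(s) 12: abigagabodabob
surface: abigagabodabob

cell ASPECT=ra, RANK=ib, GRD=pa, NUM=ma:
underlying: abig-du-rak-ne-e
1. 0 -> a / C _ C: inserts after position(s) 4, 9: abigadurakanee
2. f -> v, p -> b, s -> z / V _ V: no change
surface: abigadurakanee

cell ASPECT=un, RANK=ib, GRD=em, NUM=ki:
underlying: abig-du-bo-dp-ob
1. 0 -> a / C _ C: inserts after position(s) 4, 9: abigadubodapob
2. f -> v, p -> b, s -> z / V _ V: fires at position(s) 12: abigadubodabob
surface: abigadubodabob

cell ASPECT=mi, RANK=ib, GRD=pa, NUM=ki:
underlying: abig-du-uf-ne-ob
1. 0 -> a / C _ C: inserts after position(s) 4, 8: abigaduufaneob
2. f -> v, p -> b, s -> z / V _ V: fires at position(s) 9: abigaduuvaneob
surface: abigaduuvaneob


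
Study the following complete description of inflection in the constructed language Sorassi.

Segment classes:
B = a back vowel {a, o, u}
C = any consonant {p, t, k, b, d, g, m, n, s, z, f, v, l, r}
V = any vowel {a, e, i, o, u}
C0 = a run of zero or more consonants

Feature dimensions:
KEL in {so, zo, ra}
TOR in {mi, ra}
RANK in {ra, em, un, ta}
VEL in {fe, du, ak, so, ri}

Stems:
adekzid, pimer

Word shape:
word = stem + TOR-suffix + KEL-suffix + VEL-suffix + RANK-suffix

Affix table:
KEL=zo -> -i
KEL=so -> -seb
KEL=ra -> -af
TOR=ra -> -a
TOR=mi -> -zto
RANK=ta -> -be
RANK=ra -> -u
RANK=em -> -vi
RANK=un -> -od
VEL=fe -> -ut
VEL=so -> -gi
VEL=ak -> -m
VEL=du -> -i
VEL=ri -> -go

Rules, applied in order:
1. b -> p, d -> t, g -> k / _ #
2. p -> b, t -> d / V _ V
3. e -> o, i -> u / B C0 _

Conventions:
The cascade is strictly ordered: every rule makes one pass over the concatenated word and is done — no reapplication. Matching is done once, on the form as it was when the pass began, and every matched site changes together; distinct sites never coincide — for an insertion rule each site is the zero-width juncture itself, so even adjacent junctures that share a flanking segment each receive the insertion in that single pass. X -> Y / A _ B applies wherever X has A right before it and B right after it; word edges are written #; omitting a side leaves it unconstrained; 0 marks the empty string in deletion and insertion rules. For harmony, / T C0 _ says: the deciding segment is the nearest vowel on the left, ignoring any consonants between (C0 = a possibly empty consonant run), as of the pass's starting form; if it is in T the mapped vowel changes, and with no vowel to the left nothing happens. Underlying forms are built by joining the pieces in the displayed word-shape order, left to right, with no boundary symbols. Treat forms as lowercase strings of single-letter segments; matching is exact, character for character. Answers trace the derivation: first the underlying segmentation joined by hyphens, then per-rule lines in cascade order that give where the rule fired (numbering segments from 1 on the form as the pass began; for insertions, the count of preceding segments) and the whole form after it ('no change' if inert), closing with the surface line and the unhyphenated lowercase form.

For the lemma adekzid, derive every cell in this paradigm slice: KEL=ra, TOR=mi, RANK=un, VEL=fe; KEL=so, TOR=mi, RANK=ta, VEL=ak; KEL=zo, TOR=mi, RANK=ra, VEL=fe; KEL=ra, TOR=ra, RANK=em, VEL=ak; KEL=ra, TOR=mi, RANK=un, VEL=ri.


cell KEL=ra, TOR=mi, RANK=un, VEL=fe:
underlying: adekzid-zto-af-ut-od
1. b -> p, d -> t, g -> k / _ #: fires at position(s) 16: adekzidztoafutot
2. p -> b, t -> d / V _ V: fires at position(s) 14: adekzidztoafudot
3. e -> o, i -> u / B C0 _: fires at position(s) 3: adokzidztoafudot
surface: adokzidztoafudot

cell KEL=so, TOR=mi, RANK=ta, VEL=ak:
underlying: adekzid-zto-seb-m-be
1. b -> p, d -> t, g -> k / _ #: no change
2. p -> b, t -> d / V _ V: no change
3. e -> o, i -> u / B C0 _: fires at position(s) 3, 12: adokzidztosobmbe
surface: adokzidztosobmbe

cell KEL=zo, TOR=mi, RANK=ra, VEL=fe:
underlying: adekzid-zto-i-ut-u
1. b -> p, d -> t, g -> k / _ #: no change
2. p -> b, t -> d / V _ V: fires at position(s) 13: adekzidztoiudu
3. e -> o, i -> u / B C0 _: fires at position(s) 3, 11: adokzidztouudu
surface: adokzidztouudu

cell KEL=ra, TOR=ra, RANK=em, VEL=ak:
underlying: adekzid-a-af-m-vi
1. b -> p, d -> t, g -> k / _ #: no change
2. p -> b, t -> d / V _ V: no change
3. e -> o, i -> u / B C0 _: fires at position(s) 3, 13: adokzidaafmvu
surface: adokzidaafmvu

cell KEL=ra, TOR=mi, RANK=un, VEL=ri:
underlying: adekzid-zto-af-go-od
1. b -> p, d -> t, g -> k / _ #: fires at position(s) 16: adekzidztoafgoot
2. p -> b, t -> d / V _ V: no change
3. e -> o, i -> u / B C0 _: fires at position(s) 3: adokzidztoafgoot
surface: adokzidztoafgoot


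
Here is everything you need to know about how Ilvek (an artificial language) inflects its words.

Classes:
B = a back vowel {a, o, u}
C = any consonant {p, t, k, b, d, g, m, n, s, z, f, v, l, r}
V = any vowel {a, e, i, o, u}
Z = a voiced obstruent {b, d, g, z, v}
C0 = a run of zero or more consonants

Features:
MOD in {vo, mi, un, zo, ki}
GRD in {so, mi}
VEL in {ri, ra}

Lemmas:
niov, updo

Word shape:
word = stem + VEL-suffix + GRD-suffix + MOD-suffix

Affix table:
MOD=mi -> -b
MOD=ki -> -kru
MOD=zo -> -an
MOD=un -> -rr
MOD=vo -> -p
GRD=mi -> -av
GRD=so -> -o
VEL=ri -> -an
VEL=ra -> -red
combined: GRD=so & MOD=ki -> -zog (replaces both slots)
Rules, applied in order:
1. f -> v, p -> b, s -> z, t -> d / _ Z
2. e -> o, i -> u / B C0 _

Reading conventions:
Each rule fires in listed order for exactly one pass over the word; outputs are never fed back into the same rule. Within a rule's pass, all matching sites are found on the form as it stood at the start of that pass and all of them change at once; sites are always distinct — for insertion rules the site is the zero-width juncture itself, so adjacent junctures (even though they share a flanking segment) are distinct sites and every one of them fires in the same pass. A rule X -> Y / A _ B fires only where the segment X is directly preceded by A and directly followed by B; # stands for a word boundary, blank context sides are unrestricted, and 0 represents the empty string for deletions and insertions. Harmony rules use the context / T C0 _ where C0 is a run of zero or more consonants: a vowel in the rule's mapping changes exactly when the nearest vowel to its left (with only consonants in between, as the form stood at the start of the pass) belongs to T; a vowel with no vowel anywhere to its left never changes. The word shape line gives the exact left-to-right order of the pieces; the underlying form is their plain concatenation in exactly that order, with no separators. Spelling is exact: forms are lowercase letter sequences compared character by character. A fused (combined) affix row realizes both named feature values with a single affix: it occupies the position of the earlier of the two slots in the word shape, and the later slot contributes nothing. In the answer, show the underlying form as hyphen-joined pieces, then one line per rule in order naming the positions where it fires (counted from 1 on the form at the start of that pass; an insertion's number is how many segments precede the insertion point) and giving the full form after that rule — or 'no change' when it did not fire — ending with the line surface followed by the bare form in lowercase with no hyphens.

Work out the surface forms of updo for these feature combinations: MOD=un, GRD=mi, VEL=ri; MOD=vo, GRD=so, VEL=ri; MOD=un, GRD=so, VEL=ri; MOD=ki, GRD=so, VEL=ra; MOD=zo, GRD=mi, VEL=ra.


cell MOD=un, GRD=mi, VEL=ri:
underlying: updo-an-av-rr
1. f -> v, p -> b, s -> z, t -> d / _ Z: fires at position(s) 2: ubdoanavrr
2. e -> o, i -> u / B C0 _: no change
surface: ubdoanavrr

cell MOD=vo, GRD=so, VEL=ri:
underlying: updo-an-o-p
1. f -> v, p -> b, s -> z, t -> d / _ Z: fires at position(s) 2: ubdoanop
2. e -> o, i -> u / B C0 _: no change
surface: ubdoanop

cell MOD=un, GRD=so, VEL=ri:
underlying: updo-an-o-rr
1. f -> v, p -> b, s -> z, t -> d / _ Z: fires at position(s) 2: ubdoanorr
2. e -> o, i -> u / B C0 _: no change
surface: ubdoanorr

cell MOD=ki, GRD=so, VEL=ra:
underlying: updo-red-zog
1. f -> v, p -> b, s -> z, t -> d / _ Z: fires at position(s) 2: ubdoredzog
2. e -> o, i -> u / B C0 _: fires at position(s) 6: ubdorodzog
surface: ubdorodzog

cell MOD=zo, GRD=mi, VEL=ra:
underlying: updo-red-av-an
1. f -> v, p -> b, s -> z, t -> d / _ Z: fires at position(s) 2: ubdoredavan
2. e -> o, i -> u / B C0 _: fires at position(s) 6: ubdorodavan
surface: ubdorodavan


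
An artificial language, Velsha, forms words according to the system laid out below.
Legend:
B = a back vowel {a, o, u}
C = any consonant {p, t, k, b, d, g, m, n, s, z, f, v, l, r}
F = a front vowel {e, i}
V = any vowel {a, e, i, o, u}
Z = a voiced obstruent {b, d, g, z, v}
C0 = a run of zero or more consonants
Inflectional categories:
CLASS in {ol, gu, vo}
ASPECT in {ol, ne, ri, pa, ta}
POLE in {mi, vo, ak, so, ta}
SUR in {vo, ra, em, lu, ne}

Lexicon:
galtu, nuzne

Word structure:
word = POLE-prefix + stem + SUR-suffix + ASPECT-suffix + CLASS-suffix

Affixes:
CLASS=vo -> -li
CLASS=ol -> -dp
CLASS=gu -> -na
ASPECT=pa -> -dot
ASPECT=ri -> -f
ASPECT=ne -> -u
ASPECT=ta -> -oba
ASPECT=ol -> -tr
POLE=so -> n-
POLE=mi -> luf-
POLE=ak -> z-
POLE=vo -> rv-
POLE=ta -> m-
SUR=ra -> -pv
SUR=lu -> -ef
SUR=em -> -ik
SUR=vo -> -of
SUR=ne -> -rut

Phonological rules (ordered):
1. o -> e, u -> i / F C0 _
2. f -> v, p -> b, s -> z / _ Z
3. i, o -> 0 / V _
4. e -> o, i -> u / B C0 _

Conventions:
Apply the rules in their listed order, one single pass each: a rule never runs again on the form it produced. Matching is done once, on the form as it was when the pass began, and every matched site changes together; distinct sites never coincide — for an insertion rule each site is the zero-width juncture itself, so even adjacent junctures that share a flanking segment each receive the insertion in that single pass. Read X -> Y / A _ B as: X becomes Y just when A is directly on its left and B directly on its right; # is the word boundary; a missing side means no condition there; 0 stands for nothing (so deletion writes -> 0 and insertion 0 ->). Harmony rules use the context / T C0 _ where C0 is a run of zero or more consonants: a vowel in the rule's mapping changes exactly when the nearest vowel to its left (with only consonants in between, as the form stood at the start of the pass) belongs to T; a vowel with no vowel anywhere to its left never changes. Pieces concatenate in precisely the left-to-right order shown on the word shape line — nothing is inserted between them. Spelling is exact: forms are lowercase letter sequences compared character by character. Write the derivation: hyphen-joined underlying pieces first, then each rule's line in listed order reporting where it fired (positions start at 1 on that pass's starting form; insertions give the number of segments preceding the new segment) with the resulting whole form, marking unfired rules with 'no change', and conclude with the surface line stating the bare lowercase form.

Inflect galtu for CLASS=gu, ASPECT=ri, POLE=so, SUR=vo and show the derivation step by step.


underlying: n-galtu-of-f-na
1. o -> e, u -> i / F C0 _: no change
2. f -> v, p -> b, s -> z / _ Z: no change
3. i, o -> 0 / V _: fires at position(s) 7: ngaltuffna
4. e -> o, i -> u / B C0 _: no change
surface: ngaltuffna


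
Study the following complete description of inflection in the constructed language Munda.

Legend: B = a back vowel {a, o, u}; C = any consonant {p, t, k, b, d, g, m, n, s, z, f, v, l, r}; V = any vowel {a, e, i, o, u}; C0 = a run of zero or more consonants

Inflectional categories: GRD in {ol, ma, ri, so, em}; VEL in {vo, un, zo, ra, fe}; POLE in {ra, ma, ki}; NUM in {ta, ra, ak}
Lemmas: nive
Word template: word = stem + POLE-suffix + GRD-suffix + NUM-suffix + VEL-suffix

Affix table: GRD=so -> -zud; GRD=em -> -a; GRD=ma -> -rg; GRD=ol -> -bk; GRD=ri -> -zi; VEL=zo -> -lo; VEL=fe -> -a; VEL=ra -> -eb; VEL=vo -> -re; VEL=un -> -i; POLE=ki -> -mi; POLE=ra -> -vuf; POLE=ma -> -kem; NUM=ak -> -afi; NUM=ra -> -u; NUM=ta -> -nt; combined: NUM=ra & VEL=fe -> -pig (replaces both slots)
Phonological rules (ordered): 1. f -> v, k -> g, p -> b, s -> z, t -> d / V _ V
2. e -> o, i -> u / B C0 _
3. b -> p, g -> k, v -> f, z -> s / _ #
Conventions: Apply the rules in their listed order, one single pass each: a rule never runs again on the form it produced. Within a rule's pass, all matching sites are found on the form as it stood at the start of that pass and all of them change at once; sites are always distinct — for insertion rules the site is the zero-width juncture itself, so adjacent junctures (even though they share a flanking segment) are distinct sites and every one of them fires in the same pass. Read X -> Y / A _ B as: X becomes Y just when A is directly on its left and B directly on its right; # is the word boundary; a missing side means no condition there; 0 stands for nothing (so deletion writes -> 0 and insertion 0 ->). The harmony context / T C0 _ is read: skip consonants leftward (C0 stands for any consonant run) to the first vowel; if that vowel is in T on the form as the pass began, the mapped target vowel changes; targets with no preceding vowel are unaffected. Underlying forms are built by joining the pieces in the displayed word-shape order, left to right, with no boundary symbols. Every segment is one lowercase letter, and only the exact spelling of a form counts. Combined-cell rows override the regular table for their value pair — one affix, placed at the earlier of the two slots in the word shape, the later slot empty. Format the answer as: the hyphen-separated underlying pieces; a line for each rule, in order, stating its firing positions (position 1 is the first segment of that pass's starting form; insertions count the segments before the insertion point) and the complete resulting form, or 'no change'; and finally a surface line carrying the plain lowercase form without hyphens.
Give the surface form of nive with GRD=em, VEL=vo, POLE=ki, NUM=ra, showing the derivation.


underlying: nive-mi-a-u-re
1. f -> v, k -> g, p -> b, s -> z, t -> d / V _ V: no change
2. e -> o, i -> u / B C0 _: fires at position(s) 10: nivemiauro
3. b -> p, g -> k, v -> f, z -> s / _ #: no change
surface: nivemiauro


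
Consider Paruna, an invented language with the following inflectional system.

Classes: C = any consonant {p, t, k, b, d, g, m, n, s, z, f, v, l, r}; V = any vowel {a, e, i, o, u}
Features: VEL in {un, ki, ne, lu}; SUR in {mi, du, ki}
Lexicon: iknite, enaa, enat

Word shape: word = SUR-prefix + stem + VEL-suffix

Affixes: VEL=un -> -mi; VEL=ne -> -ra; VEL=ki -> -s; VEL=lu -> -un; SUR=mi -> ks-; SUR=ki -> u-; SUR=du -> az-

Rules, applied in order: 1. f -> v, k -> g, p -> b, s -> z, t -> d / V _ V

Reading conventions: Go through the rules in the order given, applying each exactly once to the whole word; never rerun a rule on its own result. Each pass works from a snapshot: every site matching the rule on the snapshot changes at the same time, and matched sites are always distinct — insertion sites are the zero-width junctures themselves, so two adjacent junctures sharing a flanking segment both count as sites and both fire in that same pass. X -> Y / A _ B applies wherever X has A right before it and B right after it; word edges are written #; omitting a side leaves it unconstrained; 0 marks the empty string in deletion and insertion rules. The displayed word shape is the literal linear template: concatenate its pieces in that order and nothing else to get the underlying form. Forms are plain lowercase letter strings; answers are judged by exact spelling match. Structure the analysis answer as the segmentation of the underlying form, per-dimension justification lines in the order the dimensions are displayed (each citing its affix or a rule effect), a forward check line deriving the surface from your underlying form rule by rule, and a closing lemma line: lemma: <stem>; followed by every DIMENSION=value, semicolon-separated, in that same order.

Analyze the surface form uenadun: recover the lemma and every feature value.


underlying: u-enat-un
VEL=lu - signalled by the affix -un
SUR=ki - signalled by the affix u-
check: uenatun -> uenadun
lemma: enat; VEL=lu; SUR=ki


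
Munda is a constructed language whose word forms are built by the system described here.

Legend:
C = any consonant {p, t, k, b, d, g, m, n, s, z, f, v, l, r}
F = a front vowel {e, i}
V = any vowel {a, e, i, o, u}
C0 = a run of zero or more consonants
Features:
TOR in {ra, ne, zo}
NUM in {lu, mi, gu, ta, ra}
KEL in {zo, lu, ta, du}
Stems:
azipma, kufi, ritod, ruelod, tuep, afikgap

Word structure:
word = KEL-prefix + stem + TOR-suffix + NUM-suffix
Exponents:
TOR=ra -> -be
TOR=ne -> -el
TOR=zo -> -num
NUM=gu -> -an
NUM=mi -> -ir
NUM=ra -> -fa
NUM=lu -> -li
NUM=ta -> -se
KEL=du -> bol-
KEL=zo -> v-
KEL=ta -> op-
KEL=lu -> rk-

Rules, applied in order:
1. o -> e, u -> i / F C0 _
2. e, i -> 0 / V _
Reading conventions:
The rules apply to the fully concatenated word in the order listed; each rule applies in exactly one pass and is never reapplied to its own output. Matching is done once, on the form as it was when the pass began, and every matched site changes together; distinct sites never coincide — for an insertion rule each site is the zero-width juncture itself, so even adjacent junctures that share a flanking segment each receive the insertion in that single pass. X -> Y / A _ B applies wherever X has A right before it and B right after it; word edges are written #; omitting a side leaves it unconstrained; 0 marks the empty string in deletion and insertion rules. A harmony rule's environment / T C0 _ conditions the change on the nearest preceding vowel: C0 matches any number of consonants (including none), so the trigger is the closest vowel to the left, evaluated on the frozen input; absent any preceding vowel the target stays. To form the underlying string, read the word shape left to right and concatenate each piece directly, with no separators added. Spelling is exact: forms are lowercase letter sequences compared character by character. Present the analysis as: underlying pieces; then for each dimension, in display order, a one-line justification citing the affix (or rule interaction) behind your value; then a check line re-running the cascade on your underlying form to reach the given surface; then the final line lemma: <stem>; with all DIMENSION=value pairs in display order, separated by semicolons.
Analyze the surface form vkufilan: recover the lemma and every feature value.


underlying: v-kufi-el-an
TOR=ne - signalled by the affix -el
NUM=gu - signalled by the affix -an
KEL=zo - signalled by the affix v-
check: vkufielan -> vkufielan -> vkufilan
lemma: kufi; TOR=ne; NUM=gu; KEL=zo


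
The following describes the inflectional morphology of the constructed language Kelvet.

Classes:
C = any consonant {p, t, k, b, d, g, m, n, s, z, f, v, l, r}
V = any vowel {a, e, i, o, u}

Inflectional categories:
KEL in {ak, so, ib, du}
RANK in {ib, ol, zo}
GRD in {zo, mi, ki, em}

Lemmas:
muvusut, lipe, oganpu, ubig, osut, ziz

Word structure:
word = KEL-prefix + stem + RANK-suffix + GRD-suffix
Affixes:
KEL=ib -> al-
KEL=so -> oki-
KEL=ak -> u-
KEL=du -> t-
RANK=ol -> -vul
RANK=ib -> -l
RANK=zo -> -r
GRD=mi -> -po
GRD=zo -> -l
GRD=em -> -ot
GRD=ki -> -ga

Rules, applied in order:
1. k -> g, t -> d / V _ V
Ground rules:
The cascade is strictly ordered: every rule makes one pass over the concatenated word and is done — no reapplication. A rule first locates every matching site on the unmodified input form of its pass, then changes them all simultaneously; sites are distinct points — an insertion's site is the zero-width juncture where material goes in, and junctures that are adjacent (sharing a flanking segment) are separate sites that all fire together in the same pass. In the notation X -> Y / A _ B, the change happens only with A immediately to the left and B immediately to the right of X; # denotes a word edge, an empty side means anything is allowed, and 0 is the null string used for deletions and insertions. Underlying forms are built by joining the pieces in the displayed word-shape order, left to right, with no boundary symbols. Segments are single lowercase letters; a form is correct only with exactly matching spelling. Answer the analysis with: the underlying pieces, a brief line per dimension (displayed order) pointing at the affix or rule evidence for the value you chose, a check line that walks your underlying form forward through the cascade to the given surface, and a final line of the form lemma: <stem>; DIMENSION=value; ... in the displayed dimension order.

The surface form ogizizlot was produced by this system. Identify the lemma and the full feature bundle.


underlying: oki-ziz-l-ot
KEL=so - signalled by the affix oki-
RANK=ib - signalled by the affix -l
GRD=em - signalled by the affix -ot
check: okizizlot -> ogizizlot
lemma: ziz; KEL=so; RANK=ib; GRD=em


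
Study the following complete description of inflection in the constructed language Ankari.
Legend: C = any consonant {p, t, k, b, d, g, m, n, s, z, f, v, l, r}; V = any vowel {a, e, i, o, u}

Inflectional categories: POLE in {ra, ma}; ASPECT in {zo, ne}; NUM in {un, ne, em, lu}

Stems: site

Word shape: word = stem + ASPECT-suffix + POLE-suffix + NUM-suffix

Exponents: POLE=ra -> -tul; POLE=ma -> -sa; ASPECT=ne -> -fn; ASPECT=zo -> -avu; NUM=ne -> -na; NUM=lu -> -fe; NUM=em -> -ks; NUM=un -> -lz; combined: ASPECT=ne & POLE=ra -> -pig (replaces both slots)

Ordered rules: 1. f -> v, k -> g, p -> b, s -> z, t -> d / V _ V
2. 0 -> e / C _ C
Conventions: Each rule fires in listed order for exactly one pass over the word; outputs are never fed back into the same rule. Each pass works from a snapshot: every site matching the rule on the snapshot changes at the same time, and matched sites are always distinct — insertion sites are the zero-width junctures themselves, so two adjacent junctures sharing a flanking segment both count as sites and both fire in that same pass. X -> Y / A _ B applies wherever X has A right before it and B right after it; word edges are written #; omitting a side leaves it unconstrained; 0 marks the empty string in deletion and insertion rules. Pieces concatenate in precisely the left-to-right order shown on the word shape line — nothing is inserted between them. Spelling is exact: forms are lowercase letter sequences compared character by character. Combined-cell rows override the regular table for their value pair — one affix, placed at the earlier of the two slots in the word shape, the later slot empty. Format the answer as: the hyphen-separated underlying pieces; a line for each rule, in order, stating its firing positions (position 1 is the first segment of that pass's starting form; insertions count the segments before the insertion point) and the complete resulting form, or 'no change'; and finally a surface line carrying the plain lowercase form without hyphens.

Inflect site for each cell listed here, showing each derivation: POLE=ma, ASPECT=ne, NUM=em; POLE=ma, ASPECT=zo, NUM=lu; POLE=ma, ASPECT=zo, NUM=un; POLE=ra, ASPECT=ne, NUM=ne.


cell POLE=ma, ASPECT=ne, NUM=em:
underlying: site-fn-sa-ks
1. f -> v, k -> g, p -> b, s -> z, t -> d / V _ V: fires at position(s) 3: sidefnsaks
2. 0 -> e / C _ C: inserts after position(s) 5, 6, 9: sidefenesakes
surface: sidefenesakes

cell POLE=ma, ASPECT=zo, NUM=lu:
underlying: site-avu-sa-fe
1. f -> v, k -> g, p -> b, s -> z, t -> d / V _ V: fires at position(s) 3, 8, 10: sideavuzave
2. 0 -> e / C _ C: no change
surface: sideavuzave

cell POLE=ma, ASPECT=zo, NUM=un:
underlying: site-avu-sa-lz
1. f -> v, k -> g, p -> b, s -> z, t -> d / V _ V: fires at position(s) 3, 8: sideavuzalz
2. 0 -> e / C _ C: inserts after position(s) 10: sideavuzalez
surface: sideavuzalez

cell POLE=ra, ASPECT=ne, NUM=ne:
underlying: site-pig-na
1. f -> v, k -> g, p -> b, s -> z, t -> d / V _ V: fires at position(s) 3, 5: sidebigna
2. 0 -> e / C _ C: inserts after position(s) 7: sidebigena
surface: sidebigena


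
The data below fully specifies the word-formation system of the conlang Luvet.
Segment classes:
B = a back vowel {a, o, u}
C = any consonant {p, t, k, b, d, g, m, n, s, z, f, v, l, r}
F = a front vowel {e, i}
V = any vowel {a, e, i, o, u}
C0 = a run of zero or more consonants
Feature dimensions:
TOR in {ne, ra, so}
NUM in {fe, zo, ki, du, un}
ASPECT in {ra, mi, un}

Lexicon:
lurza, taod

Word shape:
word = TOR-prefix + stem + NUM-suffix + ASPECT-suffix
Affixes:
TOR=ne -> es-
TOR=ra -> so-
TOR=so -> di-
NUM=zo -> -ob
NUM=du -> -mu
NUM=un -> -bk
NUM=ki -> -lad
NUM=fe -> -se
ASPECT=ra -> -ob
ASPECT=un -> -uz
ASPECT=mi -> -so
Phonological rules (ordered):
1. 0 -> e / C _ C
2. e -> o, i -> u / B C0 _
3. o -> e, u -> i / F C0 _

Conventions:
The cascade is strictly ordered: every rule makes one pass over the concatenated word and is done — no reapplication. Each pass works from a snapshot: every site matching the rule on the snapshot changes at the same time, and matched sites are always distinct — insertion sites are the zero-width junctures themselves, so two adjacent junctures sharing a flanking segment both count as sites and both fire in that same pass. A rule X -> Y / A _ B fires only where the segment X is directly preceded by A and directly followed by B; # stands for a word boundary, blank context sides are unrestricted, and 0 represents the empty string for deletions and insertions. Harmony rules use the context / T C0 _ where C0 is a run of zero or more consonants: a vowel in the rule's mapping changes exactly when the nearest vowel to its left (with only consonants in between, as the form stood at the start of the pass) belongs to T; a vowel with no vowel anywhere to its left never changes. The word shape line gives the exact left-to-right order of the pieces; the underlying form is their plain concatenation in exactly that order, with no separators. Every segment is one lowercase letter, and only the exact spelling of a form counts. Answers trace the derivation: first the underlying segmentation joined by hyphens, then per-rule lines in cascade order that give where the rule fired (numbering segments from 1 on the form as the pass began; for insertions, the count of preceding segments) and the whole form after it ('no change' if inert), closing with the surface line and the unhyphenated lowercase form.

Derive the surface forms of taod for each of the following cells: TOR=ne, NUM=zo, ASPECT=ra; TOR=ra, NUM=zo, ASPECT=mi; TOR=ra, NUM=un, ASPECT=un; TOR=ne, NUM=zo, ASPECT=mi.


cell TOR=ne, NUM=zo, ASPECT=ra:
underlying: es-taod-ob-ob
1. 0 -> e / C _ C: inserts after position(s) 2: esetaodobob
2. e -> o, i -> u / B C0 _: no change
3. o -> e, u -> i / F C0 _: no change
surface: esetaodobob

cell TOR=ra, NUM=zo, ASPECT=mi:
underlying: so-taod-ob-so
1. 0 -> e / C _ C: inserts after position(s) 8: sotaodobeso
2. e -> o, i -> u / B C0 _: fires at position(s) 9: sotaodoboso
3. o -> e, u -> i / F C0 _: no change
surface: sotaodoboso

cell TOR=ra, NUM=un, ASPECT=un:
underlying: so-taod-bk-uz
1. 0 -> e / C _ C: inserts after position(s) 6, 7: sotaodebekuz
2. e -> o, i -> u / B C0 _: fires at position(s) 7: sotaodobekuz
3. o -> e, u -> i / F C0 _: fires at position(s) 11: sotaodobekiz
surface: sotaodobekiz

cell TOR=ne, NUM=zo, ASPECT=mi:
underlying: es-taod-ob-so
1. 0 -> e / C _ C: inserts after position(s) 2, 8: esetaodobeso
2. e -> o, i -> u / B C0 _: fires at position(s) 10: esetaodoboso
3. o -> e, u -> i / F C0 _: no change
surface: esetaodoboso


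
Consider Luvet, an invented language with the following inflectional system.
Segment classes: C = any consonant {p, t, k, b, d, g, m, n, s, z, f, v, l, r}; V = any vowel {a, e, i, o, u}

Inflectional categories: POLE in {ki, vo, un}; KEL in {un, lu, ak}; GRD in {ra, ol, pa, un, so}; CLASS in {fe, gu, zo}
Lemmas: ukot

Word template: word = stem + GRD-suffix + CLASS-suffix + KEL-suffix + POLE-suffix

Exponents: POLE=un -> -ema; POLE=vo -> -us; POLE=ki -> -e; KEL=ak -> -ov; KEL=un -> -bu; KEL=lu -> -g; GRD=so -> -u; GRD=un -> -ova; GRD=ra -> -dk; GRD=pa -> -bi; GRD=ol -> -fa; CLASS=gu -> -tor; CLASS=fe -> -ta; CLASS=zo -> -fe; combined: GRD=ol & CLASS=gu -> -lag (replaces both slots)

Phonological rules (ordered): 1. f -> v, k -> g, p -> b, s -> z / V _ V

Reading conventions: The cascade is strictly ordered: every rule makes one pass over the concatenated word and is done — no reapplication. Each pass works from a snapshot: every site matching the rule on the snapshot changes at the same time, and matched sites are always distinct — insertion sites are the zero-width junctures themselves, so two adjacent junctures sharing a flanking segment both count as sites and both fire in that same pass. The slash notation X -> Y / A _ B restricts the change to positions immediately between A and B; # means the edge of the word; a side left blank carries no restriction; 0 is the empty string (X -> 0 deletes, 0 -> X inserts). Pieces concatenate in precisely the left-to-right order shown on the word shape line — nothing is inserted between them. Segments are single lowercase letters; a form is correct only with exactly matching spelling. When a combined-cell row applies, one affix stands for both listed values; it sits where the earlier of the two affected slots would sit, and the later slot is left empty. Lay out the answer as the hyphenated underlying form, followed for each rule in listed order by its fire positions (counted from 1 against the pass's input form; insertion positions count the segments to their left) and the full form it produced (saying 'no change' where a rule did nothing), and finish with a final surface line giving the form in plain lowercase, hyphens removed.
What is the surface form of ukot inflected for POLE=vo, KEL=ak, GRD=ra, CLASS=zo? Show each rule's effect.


underlying: ukot-dk-fe-ov-us
1. f -> v, k -> g, p -> b, s -> z / V _ V: fires at position(s) 2: ugotdkfeovus
surface: ugotdkfeovus


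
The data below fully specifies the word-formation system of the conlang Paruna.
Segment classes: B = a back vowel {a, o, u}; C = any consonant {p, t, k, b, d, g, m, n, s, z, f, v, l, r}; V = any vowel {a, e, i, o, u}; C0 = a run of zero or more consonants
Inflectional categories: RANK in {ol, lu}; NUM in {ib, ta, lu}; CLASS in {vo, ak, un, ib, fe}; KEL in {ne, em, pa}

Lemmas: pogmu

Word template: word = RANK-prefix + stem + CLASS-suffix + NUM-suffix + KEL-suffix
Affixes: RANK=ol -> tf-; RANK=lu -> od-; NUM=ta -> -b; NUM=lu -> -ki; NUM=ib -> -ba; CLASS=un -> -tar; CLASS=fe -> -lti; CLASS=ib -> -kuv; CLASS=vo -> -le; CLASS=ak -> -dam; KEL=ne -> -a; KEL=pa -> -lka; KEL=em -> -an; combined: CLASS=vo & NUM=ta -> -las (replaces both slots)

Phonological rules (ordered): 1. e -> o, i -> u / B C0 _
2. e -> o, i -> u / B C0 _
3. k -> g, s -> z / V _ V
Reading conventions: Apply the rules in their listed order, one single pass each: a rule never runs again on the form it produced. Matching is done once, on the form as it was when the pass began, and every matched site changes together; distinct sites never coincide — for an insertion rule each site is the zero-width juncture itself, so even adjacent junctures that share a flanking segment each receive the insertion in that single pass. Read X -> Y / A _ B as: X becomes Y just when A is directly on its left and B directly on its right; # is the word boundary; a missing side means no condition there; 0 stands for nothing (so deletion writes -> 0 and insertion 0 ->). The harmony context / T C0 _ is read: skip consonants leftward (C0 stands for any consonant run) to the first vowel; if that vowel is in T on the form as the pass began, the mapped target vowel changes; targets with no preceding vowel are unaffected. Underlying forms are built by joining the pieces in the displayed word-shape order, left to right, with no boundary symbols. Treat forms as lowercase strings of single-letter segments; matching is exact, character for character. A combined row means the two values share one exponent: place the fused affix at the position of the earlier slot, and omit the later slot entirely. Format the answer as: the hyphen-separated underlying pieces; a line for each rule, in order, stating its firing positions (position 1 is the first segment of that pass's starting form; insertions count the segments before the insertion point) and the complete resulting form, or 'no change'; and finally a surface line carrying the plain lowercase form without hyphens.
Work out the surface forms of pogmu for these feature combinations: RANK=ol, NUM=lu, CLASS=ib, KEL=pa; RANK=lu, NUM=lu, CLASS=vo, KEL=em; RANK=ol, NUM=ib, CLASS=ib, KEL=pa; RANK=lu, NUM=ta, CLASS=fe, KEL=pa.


cell RANK=ol, NUM=lu, CLASS=ib, KEL=pa:
underlying: tf-pogmu-kuv-ki-lka
1. e -> o, i -> u / B C0 _: fires at position(s) 12: tfpogmukuvkulka
2. e -> o, i -> u / B C0 _: no change
3. k -> g, s -> z / V _ V: fires at position(s) 8: tfpogmuguvkulka
surface: tfpogmuguvkulka

cell RANK=lu, NUM=lu, CLASS=vo, KEL=em:
underlying: od-pogmu-le-ki-an
1. e -> o, i -> u / B C0 _: fires at position(s) 9: odpogmulokian
2. e -> o, i -> u / B C0 _: fires at position(s) 11: odpogmulokuan
3. k -> g, s -> z / V _ V: fires at position(s) 10: odpogmuloguan
surface: odpogmuloguan

cell RANK=ol, NUM=ib, CLASS=ib, KEL=pa:
underlying: tf-pogmu-kuv-ba-lka
1. e -> o, i -> u / B C0 _: no change
2. e -> o, i -> u / B C0 _: no change
3. k -> g, s -> z / V _ V: fires at position(s) 8: tfpogmuguvbalka
surface: tfpogmuguvbalka

cell RANK=lu, NUM=ta, CLASS=fe, KEL=pa:
underlying: od-pogmu-lti-b-lka
1. e -> o, i -> u / B C0 _: fires at position(s) 10: odpogmultublka
2. e -> o, i -> u / B C0 _: no change
3. k -> g, s -> z / V _ V: no change
surface: odpogmultublka


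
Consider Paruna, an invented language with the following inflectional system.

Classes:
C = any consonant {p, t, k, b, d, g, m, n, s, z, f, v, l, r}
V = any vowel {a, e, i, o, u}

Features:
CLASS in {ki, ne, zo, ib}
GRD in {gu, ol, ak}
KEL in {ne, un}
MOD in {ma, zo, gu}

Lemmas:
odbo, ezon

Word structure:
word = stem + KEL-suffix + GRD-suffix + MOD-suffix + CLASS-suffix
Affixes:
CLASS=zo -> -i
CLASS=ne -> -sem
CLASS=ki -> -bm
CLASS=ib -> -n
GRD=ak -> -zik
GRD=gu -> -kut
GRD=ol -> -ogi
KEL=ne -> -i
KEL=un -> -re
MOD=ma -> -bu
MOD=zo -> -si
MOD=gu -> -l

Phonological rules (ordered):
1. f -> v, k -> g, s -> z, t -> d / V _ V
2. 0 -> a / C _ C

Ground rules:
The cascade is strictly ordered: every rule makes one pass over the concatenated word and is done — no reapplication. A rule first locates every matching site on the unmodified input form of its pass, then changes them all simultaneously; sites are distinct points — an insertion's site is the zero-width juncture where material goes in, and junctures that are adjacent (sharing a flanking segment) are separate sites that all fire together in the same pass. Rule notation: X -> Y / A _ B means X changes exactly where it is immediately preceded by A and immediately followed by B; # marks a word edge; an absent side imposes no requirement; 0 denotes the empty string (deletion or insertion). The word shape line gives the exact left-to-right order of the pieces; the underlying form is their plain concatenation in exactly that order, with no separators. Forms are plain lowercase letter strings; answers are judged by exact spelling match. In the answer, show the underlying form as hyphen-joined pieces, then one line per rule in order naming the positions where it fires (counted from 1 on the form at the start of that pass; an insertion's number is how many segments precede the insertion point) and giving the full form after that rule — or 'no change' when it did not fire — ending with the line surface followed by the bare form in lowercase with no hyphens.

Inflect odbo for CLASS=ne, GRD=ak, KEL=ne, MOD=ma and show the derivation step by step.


underlying: odbo-i-zik-bu-sem
1. f -> v, k -> g, s -> z, t -> d / V _ V: fires at position(s) 11: odboizikbuzem
2. 0 -> a / C _ C: inserts after position(s) 2, 8: odaboizikabuzem
surface: odaboizikabuzem


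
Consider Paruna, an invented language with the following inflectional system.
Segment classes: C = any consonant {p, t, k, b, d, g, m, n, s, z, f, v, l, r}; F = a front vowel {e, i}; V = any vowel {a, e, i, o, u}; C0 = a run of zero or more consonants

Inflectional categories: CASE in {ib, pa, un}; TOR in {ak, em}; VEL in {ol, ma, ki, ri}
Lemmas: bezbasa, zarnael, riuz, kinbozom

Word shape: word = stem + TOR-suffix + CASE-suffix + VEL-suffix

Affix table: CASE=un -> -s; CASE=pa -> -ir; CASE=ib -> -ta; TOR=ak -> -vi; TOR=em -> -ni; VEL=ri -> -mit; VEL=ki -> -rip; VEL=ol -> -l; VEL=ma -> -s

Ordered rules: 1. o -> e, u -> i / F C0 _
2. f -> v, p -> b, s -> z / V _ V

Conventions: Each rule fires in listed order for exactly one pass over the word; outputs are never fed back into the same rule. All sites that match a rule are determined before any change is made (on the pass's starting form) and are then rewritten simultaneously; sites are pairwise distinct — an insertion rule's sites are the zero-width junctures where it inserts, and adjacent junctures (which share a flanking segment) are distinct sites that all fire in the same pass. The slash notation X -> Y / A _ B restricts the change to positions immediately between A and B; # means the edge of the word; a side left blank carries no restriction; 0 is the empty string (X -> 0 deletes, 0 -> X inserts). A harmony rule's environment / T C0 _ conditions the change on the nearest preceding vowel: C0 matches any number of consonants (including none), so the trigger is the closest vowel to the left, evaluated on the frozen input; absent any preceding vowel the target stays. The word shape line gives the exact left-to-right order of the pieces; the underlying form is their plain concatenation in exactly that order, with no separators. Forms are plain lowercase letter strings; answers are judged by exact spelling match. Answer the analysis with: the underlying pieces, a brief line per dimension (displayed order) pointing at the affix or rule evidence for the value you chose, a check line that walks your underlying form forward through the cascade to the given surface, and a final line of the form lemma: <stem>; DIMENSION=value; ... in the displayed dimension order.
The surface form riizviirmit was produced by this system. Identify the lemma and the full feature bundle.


underlying: riuz-vi-ir-mit
CASE=pa - signalled by the affix -ir
TOR=ak - signalled by the affix -vi
VEL=ri - signalled by the affix -mit
check: riuzviirmit -> riizviirmit -> riizviirmit
lemma: riuz; CASE=pa; TOR=ak; VEL=ri
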